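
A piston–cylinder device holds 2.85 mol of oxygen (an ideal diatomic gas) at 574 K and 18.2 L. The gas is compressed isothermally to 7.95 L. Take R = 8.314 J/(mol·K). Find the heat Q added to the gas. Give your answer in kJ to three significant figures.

Q ≈ -11.3 kJ

Isothermal ⇒ ΔU = 0, so Q = W = nRT ln(V₂/V₁).
Q = (2.85)(8.314)(574) ln(7.95/18.2) = 13601 × -0.8282 = -11265 J.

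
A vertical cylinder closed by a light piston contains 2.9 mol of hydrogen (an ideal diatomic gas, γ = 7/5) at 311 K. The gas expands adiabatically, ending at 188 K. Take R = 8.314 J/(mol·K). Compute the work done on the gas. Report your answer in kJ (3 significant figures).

Adiabatic ⇒ Q = 0, so W_by = −ΔU = nCᵥ(T₁ − T₂).
Cᵥ = 5R/2 = 20.79 J/(mol·K).
W = (2.9)(20.79)(311 − 188) = 7414 J.
Work on gas = −W_by = -7414 J.

W ≈ -7.41 kJ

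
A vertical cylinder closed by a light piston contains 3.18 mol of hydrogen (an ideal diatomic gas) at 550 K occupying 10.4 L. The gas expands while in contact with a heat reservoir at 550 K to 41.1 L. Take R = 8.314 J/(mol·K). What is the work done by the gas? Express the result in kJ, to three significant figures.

Isothermal: W = nRT ln(V₂/V₁).
W = (3.18)(8.314)(550) × ln(41.1/10.4)
  = 14541 × 1.374
W_by_gas = 19983 J.

W ≈ 20.0 kJ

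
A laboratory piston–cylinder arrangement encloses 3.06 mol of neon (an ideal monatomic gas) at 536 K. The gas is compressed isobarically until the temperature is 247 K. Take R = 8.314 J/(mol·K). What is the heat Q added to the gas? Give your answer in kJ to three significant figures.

Isobaric: W = nRΔT = (3.06)(8.314)(-289) = -7352 J.
ΔU = nCᵥΔT with Cᵥ = 3R/2: ΔU = (3.06)(12.47)(-289) = -11029 J.
Q = ΔU + W = -11029 − 7352 = -18381 J.

Q ≈ -18.4 kJ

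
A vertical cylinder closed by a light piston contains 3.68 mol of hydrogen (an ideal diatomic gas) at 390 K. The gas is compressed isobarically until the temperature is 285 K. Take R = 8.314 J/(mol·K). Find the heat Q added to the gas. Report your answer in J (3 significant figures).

Isobaric: W = nRΔT = (3.68)(8.314)(-105) = -3213 J.
ΔU = nCᵥΔT with Cᵥ = 5R/2: ΔU = (3.68)(20.79)(-105) = -8031 J.
Q = ΔU + W = -8031 − 3213 = -11244 J.

Q ≈ -11200 J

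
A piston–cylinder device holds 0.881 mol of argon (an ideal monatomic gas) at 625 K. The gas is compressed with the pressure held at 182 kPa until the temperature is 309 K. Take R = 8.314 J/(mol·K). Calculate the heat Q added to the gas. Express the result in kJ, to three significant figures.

Q ≈ -5.79 kJ

Isobaric: W = nRΔT = (0.881)(8.314)(-316) = -2315 J.
ΔU = nCᵥΔT with Cᵥ = 3R/2: ΔU = (0.881)(12.47)(-316) = -3472 J.
Q = ΔU + W = -3472 − 2315 = -5786 J.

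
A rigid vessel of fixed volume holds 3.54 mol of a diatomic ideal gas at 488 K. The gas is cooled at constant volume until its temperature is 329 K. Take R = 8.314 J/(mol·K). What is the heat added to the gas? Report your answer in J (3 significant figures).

Q ≈ -11700 J

Constant volume ⇒ W = 0, so Q = ΔU = nCᵥΔT with Cᵥ = 5R/2 = 20.79 J/(mol·K).
ΔU = (3.54)(20.79)(329 − 488) = -11699 J.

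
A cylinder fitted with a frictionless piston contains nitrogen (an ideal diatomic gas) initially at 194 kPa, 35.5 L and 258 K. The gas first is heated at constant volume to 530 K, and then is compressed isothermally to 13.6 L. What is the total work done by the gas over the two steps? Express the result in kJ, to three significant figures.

W_total ≈ -13.6 kJ

Step 1 (isochoric): W = 0 (constant volume).
After step 1: P = 398.5 kPa (V unchanged).
Step 2 (isothermal): W = P₁V₁ ln(V₂/V₁) = (14148) ln(13.6/35.5) = -13574 J.
W_total = 0 − 13574 = -13574 J.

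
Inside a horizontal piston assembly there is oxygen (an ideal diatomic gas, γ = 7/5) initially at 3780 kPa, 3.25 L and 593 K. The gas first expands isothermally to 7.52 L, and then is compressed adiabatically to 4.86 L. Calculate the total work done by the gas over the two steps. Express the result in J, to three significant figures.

W_total ≈ 4450 J

Step 1 (isothermal): W = P₁V₁ ln(V₂/V₁) = (12285) ln(7.52/3.25) = 10306 J.
After step 1: P = 1634 kPa, V = 7.52 L, T = 593 K.
Step 2 (adiabatic): W = (P₁V₁ − P₂V₂)/(γ−1) = (12285 − 14629)/0.4 = -5859 J.
W_total = 10306 − 5859 = 4447 J.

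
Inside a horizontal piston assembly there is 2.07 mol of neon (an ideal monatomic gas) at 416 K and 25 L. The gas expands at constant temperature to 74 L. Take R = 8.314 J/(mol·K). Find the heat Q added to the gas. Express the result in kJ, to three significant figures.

Q ≈ 7.77 kJ

Isothermal ⇒ ΔU = 0, so Q = W = nRT ln(V₂/V₁).
Q = (2.07)(8.314)(416) ln(74/25) = 7159 × 1.085 = 7769 J.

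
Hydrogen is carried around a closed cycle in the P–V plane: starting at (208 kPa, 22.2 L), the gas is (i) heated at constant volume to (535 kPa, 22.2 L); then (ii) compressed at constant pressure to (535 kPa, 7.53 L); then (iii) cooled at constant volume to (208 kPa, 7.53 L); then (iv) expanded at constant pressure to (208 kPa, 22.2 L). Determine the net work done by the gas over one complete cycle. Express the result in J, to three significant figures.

Constant-volume legs do no work.
W(ii) = (535)(7.53 − 22.2) = -7848 J; W(iv) = (208)(22.2 − 7.53) = 3051 J.
W_net = -7848 + 3051 = -4797 J (the counter-clockwise enclosed area).

W_net ≈ -4800 J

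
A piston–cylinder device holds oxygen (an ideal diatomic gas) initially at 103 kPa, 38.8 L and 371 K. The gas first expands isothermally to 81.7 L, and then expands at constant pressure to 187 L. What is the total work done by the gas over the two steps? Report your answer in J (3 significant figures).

W_total ≈ 8130 J

Step 1 (isothermal): W = P₁V₁ ln(V₂/V₁) = (3996) ln(81.7/38.8) = 2976 J.
After step 1: P = 48.92 kPa, V = 81.7 L, T = 371 K.
Step 2 (isobaric): W = PΔV = (48.92 kPa)(187 − 81.7 L) = 5151 J.
W_total = 2976 + 5151 = 8127 J.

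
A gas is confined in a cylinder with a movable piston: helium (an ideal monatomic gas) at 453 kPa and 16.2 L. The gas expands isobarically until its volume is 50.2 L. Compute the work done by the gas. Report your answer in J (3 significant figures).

Isobaric: W = P ΔV.
W = (453 kPa)(50.2 − 16.2 L) = (453)(34) = 15402 J.

W ≈ 15400 J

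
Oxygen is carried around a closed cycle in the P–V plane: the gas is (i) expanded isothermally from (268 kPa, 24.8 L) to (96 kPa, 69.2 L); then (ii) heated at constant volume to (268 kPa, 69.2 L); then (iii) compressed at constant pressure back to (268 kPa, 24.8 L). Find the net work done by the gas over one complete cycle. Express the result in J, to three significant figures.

W_net ≈ -5080 J

Leg (i): W = PᵢVᵢ ln(V_f/Vᵢ) = (6646) ln(69.2/24.8) = 6820 J.
Leg (ii): W = 0.
Leg (iii): W = PΔV = (268)(24.8 − 69.2) = -11899 J.
W_net = 6820 − 11899 = -5079 J.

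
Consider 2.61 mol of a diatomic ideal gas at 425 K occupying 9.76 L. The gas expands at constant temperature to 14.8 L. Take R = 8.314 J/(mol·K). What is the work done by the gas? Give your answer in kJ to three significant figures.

W ≈ 3.84 kJ

Isothermal: W = nRT ln(V₂/V₁).
W = (2.61)(8.314)(425) × ln(14.8/9.76)
  = 9222 × 0.4163
W_by_gas = 3840 J.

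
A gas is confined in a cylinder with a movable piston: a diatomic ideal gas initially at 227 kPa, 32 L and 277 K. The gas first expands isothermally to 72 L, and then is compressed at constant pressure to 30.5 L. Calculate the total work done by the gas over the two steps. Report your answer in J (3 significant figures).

W_total ≈ 1700 J

Step 1 (isothermal): W = P₁V₁ ln(V₂/V₁) = (7264) ln(72/32) = 5891 J.
After step 1: P = 100.9 kPa, V = 72 L, T = 277 K.
Step 2 (isobaric): W = PΔV = (100.9 kPa)(30.5 − 72 L) = -4187 J.
W_total = 5891 − 4187 = 1704 J.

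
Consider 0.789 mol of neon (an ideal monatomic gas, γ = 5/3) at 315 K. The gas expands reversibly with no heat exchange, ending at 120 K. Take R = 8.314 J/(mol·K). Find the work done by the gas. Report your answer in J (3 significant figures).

W ≈ 1920 J

Adiabatic ⇒ Q = 0, so W_by = −ΔU = nCᵥ(T₁ − T₂).
Cᵥ = 3R/2 = 12.47 J/(mol·K).
W = (0.789)(12.47)(315 − 120) = 1919 J.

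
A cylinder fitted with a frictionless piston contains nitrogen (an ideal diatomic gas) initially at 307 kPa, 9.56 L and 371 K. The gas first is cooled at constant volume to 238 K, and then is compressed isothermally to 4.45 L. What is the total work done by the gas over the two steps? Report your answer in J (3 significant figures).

Step 1 (isochoric): W = 0 (constant volume).
After step 1: P = 196.9 kPa (V unchanged).
Step 2 (isothermal): W = P₁V₁ ln(V₂/V₁) = (1883) ln(4.45/9.56) = -1440 J.
W_total = 0 − 1440 = -1440 J.

W_total ≈ -1440 J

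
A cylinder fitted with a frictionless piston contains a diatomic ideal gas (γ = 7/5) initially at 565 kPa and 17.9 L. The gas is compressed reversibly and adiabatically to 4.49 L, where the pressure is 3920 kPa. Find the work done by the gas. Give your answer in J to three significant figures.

Adiabatic: W = (P₁V₁ − P₂V₂)/(γ − 1) with γ = 7/5.
P₁V₁ = 10114 J, P₂V₂ = 17601 J.
W = (10114 − 17601) / 0.4 = -18718 J.

W ≈ -18700 J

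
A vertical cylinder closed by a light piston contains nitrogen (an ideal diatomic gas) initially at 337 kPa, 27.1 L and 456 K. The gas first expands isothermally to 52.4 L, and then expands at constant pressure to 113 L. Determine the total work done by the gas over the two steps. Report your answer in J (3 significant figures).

Step 1 (isothermal): W = P₁V₁ ln(V₂/V₁) = (9133) ln(52.4/27.1) = 6022 J.
After step 1: P = 174.3 kPa, V = 52.4 L, T = 456 K.
Step 2 (isobaric): W = PΔV = (174.3 kPa)(113 − 52.4 L) = 10562 J.
W_total = 6022 + 10562 = 16584 J.

W_total ≈ 16600 J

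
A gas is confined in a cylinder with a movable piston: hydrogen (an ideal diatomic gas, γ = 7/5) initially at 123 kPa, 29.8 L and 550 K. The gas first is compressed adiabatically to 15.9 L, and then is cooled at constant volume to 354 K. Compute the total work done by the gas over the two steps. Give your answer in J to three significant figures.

W_total ≈ -2620 J

Step 1 (adiabatic): W = (P₁V₁ − P₂V₂)/(γ−1) = (3665 − 4712)/0.4 = -2618 J.
Step 2 (isochoric): W = 0 (constant volume).
W_total = -2618 + 0 = -2618 J.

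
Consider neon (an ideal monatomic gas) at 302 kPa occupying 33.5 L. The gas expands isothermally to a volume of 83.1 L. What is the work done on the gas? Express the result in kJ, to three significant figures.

Isothermal: W = nRT ln(V₂/V₁) = P₁V₁ ln(V₂/V₁).
P₁V₁ = (302 kPa)(33.5 L) = 10117 J.
W = 10117 × ln(83.1/33.5) = 10117 × 0.9085
W_by_gas = 9191 J; work on gas = −W_by = -9191 J.

W ≈ -9.19 kJ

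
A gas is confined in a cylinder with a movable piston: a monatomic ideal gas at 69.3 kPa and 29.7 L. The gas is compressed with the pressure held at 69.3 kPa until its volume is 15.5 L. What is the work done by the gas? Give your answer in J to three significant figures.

W ≈ -984 J

Isobaric: W = P ΔV.
W = (69.3 kPa)(15.5 − 29.7 L) = (69.3)(-14.2) = -984.1 J.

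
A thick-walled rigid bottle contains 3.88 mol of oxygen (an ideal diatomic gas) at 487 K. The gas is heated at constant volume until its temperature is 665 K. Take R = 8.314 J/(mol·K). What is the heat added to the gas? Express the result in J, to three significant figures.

Q ≈ 14400 J

Constant volume ⇒ W = 0, so Q = ΔU = nCᵥΔT with Cᵥ = 5R/2 = 20.79 J/(mol·K).
ΔU = (3.88)(20.79)(665 − 487) = 14355 J.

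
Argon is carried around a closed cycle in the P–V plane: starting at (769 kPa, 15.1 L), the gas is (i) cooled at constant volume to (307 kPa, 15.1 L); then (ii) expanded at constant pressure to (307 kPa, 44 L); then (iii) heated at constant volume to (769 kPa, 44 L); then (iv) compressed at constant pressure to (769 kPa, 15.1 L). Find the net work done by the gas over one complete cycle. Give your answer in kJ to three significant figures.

W_net ≈ -13.4 kJ

Constant-volume legs do no work.
W(ii) = (307)(44 − 15.1) = 8872 J; W(iv) = (769)(15.1 − 44) = -22224 J.
W_net = 8872 − 22224 = -13352 J (the counter-clockwise enclosed area).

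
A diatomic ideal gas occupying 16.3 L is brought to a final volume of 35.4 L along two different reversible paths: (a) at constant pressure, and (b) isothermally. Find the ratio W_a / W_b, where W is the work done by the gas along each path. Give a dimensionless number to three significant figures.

Path (a) isobaric: W = P₁(V₂ − V₁) → W_a/(P₁V₁) = 1.172.
Path (b) isothermal: W = P₁V₁ ln(V₂/V₁) → W_b/(P₁V₁) = 0.7755.
W_a / W_b = 1.172 / 0.7755 = 1.511.

W_a / W_b ≈ 1.51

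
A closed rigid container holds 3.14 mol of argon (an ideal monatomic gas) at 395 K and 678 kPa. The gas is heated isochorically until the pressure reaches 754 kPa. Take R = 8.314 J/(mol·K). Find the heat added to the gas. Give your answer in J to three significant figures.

Q ≈ 1730 J

Constant volume ⇒ W = 0, so Q = ΔU = nCᵥΔT with Cᵥ = 3R/2 = 12.47 J/(mol·K).
At constant V, T₂/T₁ = P₂/P₁ ⇒ ΔT = T₁(P₂/P₁ − 1) = 395·(754/678 − 1) = 44.28 K.
ΔU = (3.14)(12.47)(44.28) = 1734 J.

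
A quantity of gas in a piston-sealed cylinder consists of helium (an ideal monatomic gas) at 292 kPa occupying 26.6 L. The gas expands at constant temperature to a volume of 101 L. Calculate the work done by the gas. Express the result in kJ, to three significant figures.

W ≈ 10.4 kJ

Isothermal: W = nRT ln(V₂/V₁) = P₁V₁ ln(V₂/V₁).
P₁V₁ = (292 kPa)(26.6 L) = 7767 J.
W = 7767 × ln(101/26.6) = 7767 × 1.334
W_by_gas = 10363 J.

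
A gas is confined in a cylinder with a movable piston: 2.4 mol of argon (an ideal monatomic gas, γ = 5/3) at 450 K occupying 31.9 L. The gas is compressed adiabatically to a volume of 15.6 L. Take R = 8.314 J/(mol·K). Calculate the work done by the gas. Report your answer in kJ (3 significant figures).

Adiabatic: TV^(γ−1) = const with γ = 5/3.
T₂ = T₁ (V₁/V₂)^(γ−1) = 450 × (31.9/15.6)^0.667 = 450 × 1.611 = 725 K.
W_by = nCᵥ(T₁ − T₂) = (2.4)(12.47)(450 − 725) = -8230 J.

W ≈ -8.23 kJ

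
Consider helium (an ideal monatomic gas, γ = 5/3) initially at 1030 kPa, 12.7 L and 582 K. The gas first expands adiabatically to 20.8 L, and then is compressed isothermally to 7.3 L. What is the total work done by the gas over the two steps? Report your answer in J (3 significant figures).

W_total ≈ -4360 J

Step 1 (adiabatic): W = (P₁V₁ − P₂V₂)/(γ−1) = (13081 − 9415)/0.667 = 5500 J.
After step 1: P = 452.6 kPa, V = 20.8 L, T = 418.9 K.
Step 2 (isothermal): W = P₁V₁ ln(V₂/V₁) = (9415) ln(7.3/20.8) = -9858 J.
W_total = 5500 − 9858 = -4358 J.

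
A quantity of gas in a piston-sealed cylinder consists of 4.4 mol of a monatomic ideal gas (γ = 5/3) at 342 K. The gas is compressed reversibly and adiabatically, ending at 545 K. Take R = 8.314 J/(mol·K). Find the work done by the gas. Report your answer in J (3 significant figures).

Adiabatic ⇒ Q = 0, so W_by = −ΔU = nCᵥ(T₁ − T₂).
Cᵥ = 3R/2 = 12.47 J/(mol·K).
W = (4.4)(12.47)(342 − 545) = -11139 J.

W ≈ -11100 J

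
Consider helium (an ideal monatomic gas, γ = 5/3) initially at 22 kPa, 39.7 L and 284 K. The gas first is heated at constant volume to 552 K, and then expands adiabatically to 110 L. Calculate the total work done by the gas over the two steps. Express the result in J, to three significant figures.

W_total ≈ 1260 J

Step 1 (isochoric): W = 0 (constant volume).
After step 1: P = 42.76 kPa (V unchanged).
Step 2 (adiabatic): W = (P₁V₁ − P₂V₂)/(γ−1) = (1698 − 860.5)/0.667 = 1256 J.
W_total = 0 + 1256 = 1256 J.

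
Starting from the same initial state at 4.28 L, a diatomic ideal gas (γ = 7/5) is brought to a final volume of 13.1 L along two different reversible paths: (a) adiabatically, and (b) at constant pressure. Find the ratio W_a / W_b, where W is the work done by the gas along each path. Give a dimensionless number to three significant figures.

W_a / W_b ≈ 0.438

Path (a) adiabatic: W = P₁V₁(1 − (V₁/V₂)^(γ−1))/(γ−1) → W_a/(P₁V₁) = 0.9019.
Path (b) isobaric: W = P₁(V₂ − V₁) → W_b/(P₁V₁) = 2.061.
W_a / W_b = 0.9019 / 2.061 = 0.4376.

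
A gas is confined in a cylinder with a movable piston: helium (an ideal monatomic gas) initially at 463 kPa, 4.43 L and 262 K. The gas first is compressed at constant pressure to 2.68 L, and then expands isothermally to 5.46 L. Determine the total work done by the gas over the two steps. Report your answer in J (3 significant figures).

Step 1 (isobaric): W = PΔV = (463 kPa)(2.68 − 4.43 L) = -810.2 J.
After step 1: P = 463 kPa, V = 2.68 L, T = 158.5 K.
Step 2 (isothermal): W = P₁V₁ ln(V₂/V₁) = (1241) ln(5.46/2.68) = 883 J.
W_total = -810.2 + 883 = 72.77 J.

W_total ≈ 72.8 J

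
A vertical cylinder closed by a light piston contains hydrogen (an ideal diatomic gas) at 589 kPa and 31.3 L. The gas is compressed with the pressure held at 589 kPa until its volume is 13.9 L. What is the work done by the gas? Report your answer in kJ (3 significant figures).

Isobaric: W = P ΔV.
W = (589 kPa)(13.9 − 31.3 L) = (589)(-17.4) = -10249 J.

W ≈ -10.2 kJ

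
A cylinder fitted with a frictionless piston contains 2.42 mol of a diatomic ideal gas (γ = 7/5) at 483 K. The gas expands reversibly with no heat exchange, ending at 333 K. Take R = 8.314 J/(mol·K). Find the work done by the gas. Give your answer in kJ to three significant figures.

Adiabatic ⇒ Q = 0, so W_by = −ΔU = nCᵥ(T₁ − T₂).
Cᵥ = 5R/2 = 20.79 J/(mol·K).
W = (2.42)(20.79)(483 − 333) = 7545 J.

W ≈ 7.54 kJ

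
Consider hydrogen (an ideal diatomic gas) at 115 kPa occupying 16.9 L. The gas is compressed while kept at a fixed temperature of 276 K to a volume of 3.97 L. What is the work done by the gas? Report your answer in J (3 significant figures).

Isothermal: W = nRT ln(V₂/V₁) = P₁V₁ ln(V₂/V₁).
P₁V₁ = (115 kPa)(16.9 L) = 1943 J.
W = 1943 × ln(3.97/16.9) = 1943 × -1.449
W_by_gas = -2815 J.

W ≈ -2820 J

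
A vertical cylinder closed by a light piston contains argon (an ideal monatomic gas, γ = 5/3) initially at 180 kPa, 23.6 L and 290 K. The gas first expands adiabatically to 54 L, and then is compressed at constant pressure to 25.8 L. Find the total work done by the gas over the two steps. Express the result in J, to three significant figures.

Step 1 (adiabatic): W = (P₁V₁ − P₂V₂)/(γ−1) = (4248 − 2446)/0.667 = 2702 J.
After step 1: P = 45.3 kPa, V = 54 L, T = 167 K.
Step 2 (isobaric): W = PΔV = (45.3 kPa)(25.8 − 54 L) = -1278 J.
W_total = 2702 − 1278 = 1425 J.

W_total ≈ 1420 J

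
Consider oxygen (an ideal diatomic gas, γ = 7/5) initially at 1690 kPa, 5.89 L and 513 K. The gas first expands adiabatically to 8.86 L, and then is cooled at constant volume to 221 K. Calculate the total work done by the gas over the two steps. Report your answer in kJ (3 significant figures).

Step 1 (adiabatic): W = (P₁V₁ − P₂V₂)/(γ−1) = (9954 − 8454)/0.4 = 3750 J.
Step 2 (isochoric): W = 0 (constant volume).
W_total = 3750 + 0 = 3750 J.

W_total ≈ 3.75 kJ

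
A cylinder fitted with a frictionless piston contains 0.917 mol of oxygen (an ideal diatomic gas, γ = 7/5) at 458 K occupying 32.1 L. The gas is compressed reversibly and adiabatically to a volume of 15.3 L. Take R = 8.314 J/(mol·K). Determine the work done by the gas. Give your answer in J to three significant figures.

W ≈ -3010 J

Adiabatic: TV^(γ−1) = const with γ = 7/5.
T₂ = T₁ (V₁/V₂)^(γ−1) = 458 × (32.1/15.3)^0.4 = 458 × 1.345 = 616 K.
W_by = nCᵥ(T₁ − T₂) = (0.917)(20.79)(458 − 616) = -3012 J.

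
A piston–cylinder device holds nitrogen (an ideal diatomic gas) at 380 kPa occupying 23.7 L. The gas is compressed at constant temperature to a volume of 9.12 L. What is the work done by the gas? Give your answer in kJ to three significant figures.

W ≈ -8.60 kJ

Isothermal: W = nRT ln(V₂/V₁) = P₁V₁ ln(V₂/V₁).
P₁V₁ = (380 kPa)(23.7 L) = 9006 J.
W = 9006 × ln(9.12/23.7) = 9006 × -0.955
W_by_gas = -8601 J.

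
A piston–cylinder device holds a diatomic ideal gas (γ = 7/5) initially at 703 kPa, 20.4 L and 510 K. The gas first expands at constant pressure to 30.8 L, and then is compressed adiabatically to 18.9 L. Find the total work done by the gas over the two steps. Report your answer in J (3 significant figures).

W_total ≈ -4370 J

Step 1 (isobaric): W = PΔV = (703 kPa)(30.8 − 20.4 L) = 7311 J.
After step 1: P = 703 kPa, V = 30.8 L, T = 770 K.
Step 2 (adiabatic): W = (P₁V₁ − P₂V₂)/(γ−1) = (21652 − 26323)/0.4 = -11677 J.
W_total = 7311 − 11677 = -4366 J.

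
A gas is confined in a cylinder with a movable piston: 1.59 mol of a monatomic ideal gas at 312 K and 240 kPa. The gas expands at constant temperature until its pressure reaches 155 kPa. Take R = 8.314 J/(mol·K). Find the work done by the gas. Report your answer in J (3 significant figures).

W ≈ 1800 J

Isothermal process: W = nRT ln(V₂/V₁) = nRT ln(P₁/P₂).
W = (1.59)(8.314)(312) × ln(240/155)
  = 4124 × ln(1.548) = 4124 × 0.4372
W_by_gas = 1803 J.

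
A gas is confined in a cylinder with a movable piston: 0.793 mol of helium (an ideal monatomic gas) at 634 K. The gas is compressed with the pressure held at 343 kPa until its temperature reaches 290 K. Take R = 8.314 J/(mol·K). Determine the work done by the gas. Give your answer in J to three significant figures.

Isobaric: W = P ΔV = nR ΔT.
W = (0.793)(8.314)(290 − 634) = -2268 J.

W ≈ -2270 J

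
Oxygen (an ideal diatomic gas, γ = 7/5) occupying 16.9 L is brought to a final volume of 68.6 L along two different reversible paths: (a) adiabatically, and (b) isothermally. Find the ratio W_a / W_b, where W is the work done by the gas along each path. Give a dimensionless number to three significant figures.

W_a / W_b ≈ 0.766

Path (a) adiabatic: W = P₁V₁(1 − (V₁/V₂)^(γ−1))/(γ−1) → W_a/(P₁V₁) = 1.073.
Path (b) isothermal: W = P₁V₁ ln(V₂/V₁) → W_b/(P₁V₁) = 1.401.
W_a / W_b = 1.073 / 1.401 = 0.7656.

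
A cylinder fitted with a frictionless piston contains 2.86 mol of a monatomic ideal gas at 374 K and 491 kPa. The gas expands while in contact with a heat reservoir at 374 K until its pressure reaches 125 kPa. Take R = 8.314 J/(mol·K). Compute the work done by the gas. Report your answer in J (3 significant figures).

W ≈ 12200 J

Isothermal process: W = nRT ln(V₂/V₁) = nRT ln(P₁/P₂).
W = (2.86)(8.314)(374) × ln(491/125)
  = 8893 × ln(3.928) = 8893 × 1.368
W_by_gas = 12167 J.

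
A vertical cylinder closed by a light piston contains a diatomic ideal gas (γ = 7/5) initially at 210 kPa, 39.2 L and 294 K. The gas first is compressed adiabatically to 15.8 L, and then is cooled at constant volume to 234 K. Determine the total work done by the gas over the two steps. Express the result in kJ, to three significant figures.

Step 1 (adiabatic): W = (P₁V₁ − P₂V₂)/(γ−1) = (8232 − 11840)/0.4 = -9020 J.
Step 2 (isochoric): W = 0 (constant volume).
W_total = -9020 + 0 = -9020 J.

W_total ≈ -9.02 kJ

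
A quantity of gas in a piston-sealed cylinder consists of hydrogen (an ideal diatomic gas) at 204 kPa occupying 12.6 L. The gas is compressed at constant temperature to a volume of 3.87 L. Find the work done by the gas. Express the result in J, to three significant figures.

W ≈ -3030 J

Isothermal: W = nRT ln(V₂/V₁) = P₁V₁ ln(V₂/V₁).
P₁V₁ = (204 kPa)(12.6 L) = 2570 J.
W = 2570 × ln(3.87/12.6) = 2570 × -1.18
W_by_gas = -3034 J.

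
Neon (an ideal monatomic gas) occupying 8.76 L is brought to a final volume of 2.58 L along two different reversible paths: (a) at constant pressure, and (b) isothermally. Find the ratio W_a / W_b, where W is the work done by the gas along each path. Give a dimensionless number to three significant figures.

W_a / W_b ≈ 0.577

Path (a) isobaric: W = P₁(V₂ − V₁) → W_a/(P₁V₁) = -0.7055.
Path (b) isothermal: W = P₁V₁ ln(V₂/V₁) → W_b/(P₁V₁) = -1.222.
W_a / W_b = -0.7055 / -1.222 = 0.5771.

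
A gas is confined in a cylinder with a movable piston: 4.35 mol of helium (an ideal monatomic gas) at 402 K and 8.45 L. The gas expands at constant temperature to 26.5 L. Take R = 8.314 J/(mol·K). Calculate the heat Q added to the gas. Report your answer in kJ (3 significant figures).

Isothermal ⇒ ΔU = 0, so Q = W = nRT ln(V₂/V₁).
Q = (4.35)(8.314)(402) ln(26.5/8.45) = 14539 × 1.143 = 16617 J.

Q ≈ 16.6 kJ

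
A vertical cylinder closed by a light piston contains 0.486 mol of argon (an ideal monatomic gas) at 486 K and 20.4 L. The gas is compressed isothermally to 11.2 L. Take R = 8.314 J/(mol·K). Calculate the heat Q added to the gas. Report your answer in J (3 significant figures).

Q ≈ -1180 J

Isothermal ⇒ ΔU = 0, so Q = W = nRT ln(V₂/V₁).
Q = (0.486)(8.314)(486) ln(11.2/20.4) = 1964 × -0.5996 = -1177 J.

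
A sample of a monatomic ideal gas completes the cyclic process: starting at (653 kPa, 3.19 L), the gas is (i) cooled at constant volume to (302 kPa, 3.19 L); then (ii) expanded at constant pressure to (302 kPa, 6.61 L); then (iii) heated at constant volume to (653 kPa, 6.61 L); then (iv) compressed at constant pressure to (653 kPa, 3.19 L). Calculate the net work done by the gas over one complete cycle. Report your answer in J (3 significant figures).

Constant-volume legs do no work.
W(ii) = (302)(6.61 − 3.19) = 1033 J; W(iv) = (653)(3.19 − 6.61) = -2233 J.
W_net = 1033 − 2233 = -1200 J (the counter-clockwise enclosed area).

W_net ≈ -1200 J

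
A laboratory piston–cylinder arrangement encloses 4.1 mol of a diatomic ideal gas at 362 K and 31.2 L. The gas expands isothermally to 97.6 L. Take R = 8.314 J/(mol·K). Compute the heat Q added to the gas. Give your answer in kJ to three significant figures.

Q ≈ 14.1 kJ

Isothermal ⇒ ΔU = 0, so Q = W = nRT ln(V₂/V₁).
Q = (4.1)(8.314)(362) ln(97.6/31.2) = 12340 × 1.14 = 14073 J.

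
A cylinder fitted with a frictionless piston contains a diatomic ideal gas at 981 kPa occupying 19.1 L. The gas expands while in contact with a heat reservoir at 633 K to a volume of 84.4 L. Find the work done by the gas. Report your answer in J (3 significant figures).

W ≈ 27800 J

Isothermal: W = nRT ln(V₂/V₁) = P₁V₁ ln(V₂/V₁).
P₁V₁ = (981 kPa)(19.1 L) = 18737 J.
W = 18737 × ln(84.4/19.1) = 18737 × 1.486
W_by_gas = 27841 J.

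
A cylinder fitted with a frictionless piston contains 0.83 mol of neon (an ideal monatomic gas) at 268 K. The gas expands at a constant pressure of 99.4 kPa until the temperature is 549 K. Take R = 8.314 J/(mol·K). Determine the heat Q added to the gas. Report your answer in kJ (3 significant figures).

Q ≈ 4.85 kJ

Isobaric: W = nRΔT = (0.83)(8.314)(281) = 1939 J.
ΔU = nCᵥΔT with Cᵥ = 3R/2: ΔU = (0.83)(12.47)(281) = 2909 J.
Q = ΔU + W = 2909 + 1939 = 4848 J.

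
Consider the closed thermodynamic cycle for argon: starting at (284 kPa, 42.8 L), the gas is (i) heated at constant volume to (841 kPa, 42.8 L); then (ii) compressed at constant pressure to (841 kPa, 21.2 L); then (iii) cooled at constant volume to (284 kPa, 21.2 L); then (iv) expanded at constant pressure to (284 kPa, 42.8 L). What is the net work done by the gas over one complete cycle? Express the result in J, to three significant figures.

W_net ≈ -12000 J

Constant-volume legs do no work.
W(ii) = (841)(21.2 − 42.8) = -18166 J; W(iv) = (284)(42.8 − 21.2) = 6134 J.
W_net = -18166 + 6134 = -12031 J (the counter-clockwise enclosed area).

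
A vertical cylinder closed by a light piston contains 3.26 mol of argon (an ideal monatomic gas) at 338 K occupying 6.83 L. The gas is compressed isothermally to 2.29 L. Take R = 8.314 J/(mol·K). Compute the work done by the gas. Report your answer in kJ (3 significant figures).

W ≈ -10.0 kJ

Isothermal: W = nRT ln(V₂/V₁).
W = (3.26)(8.314)(338) × ln(2.29/6.83)
  = 9161 × -1.093
W_by_gas = -10011 J.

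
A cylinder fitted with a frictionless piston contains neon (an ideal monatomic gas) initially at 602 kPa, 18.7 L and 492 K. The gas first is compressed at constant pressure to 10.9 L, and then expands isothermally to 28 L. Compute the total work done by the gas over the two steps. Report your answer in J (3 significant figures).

W_total ≈ 1500 J

Step 1 (isobaric): W = PΔV = (602 kPa)(10.9 − 18.7 L) = -4696 J.
After step 1: P = 602 kPa, V = 10.9 L, T = 286.8 K.
Step 2 (isothermal): W = P₁V₁ ln(V₂/V₁) = (6562) ln(28/10.9) = 6191 J.
W_total = -4696 + 6191 = 1495 J.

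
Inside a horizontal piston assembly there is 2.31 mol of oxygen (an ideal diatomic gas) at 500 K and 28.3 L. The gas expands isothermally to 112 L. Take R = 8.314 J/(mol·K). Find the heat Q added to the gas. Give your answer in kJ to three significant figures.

Isothermal ⇒ ΔU = 0, so Q = W = nRT ln(V₂/V₁).
Q = (2.31)(8.314)(500) ln(112/28.3) = 9603 × 1.376 = 13210 J.

Q ≈ 13.2 kJ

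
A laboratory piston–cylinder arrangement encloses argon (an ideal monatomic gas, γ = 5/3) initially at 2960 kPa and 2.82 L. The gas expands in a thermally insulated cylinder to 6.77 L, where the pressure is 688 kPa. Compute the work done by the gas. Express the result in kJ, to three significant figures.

W ≈ 5.53 kJ

Adiabatic: W = (P₁V₁ − P₂V₂)/(γ − 1) with γ = 5/3.
P₁V₁ = 8347 J, P₂V₂ = 4658 J.
W = (8347 − 4658) / 0.6667 = 5534 J.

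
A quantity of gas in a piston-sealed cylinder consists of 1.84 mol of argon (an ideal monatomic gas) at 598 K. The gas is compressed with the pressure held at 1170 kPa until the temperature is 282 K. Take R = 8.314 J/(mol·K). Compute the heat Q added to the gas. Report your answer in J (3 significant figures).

Isobaric: W = nRΔT = (1.84)(8.314)(-316) = -4834 J.
ΔU = nCᵥΔT with Cᵥ = 3R/2: ΔU = (1.84)(12.47)(-316) = -7251 J.
Q = ΔU + W = -7251 − 4834 = -12085 J.

Q ≈ -12100 J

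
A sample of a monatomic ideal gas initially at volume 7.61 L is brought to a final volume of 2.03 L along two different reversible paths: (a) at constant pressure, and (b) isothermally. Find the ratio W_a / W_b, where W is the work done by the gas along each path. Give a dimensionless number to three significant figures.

Path (a) isobaric: W = P₁(V₂ − V₁) → W_a/(P₁V₁) = -0.7332.
Path (b) isothermal: W = P₁V₁ ln(V₂/V₁) → W_b/(P₁V₁) = -1.321.
W_a / W_b = -0.7332 / -1.321 = 0.5549.

W_a / W_b ≈ 0.555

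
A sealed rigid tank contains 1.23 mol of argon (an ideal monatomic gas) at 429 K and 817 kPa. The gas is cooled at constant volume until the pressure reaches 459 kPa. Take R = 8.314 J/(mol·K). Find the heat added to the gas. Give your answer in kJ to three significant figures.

Q ≈ -2.88 kJ

Constant volume ⇒ W = 0, so Q = ΔU = nCᵥΔT with Cᵥ = 3R/2 = 12.47 J/(mol·K).
At constant V, T₂/T₁ = P₂/P₁ ⇒ ΔT = T₁(P₂/P₁ − 1) = 429·(459/817 − 1) = -188 K.
ΔU = (1.23)(12.47)(-188) = -2884 J.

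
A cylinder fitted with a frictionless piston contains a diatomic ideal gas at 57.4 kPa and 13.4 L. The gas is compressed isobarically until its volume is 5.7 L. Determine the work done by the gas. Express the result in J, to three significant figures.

Isobaric: W = P ΔV.
W = (57.4 kPa)(5.7 − 13.4 L) = (57.4)(-7.7) = -442 J.

W ≈ -442 J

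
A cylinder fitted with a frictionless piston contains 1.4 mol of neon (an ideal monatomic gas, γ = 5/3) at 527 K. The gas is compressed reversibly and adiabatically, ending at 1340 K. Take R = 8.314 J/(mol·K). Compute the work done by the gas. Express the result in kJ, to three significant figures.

Adiabatic ⇒ Q = 0, so W_by = −ΔU = nCᵥ(T₁ − T₂).
Cᵥ = 3R/2 = 12.47 J/(mol·K).
W = (1.4)(12.47)(527 − 1340) = -14194 J.

W ≈ -14.2 kJ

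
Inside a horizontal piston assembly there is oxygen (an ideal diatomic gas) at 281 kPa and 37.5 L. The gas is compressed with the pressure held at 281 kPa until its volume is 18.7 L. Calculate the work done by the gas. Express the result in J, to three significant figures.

Isobaric: W = P ΔV.
W = (281 kPa)(18.7 − 37.5 L) = (281)(-18.8) = -5283 J.

W ≈ -5280 J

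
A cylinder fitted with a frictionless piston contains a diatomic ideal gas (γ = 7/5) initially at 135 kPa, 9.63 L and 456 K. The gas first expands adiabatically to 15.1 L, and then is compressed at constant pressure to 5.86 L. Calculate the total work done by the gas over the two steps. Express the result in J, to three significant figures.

W_total ≈ -129 J

Step 1 (adiabatic): W = (P₁V₁ − P₂V₂)/(γ−1) = (1300 − 1086)/0.4 = 535.2 J.
After step 1: P = 71.92 kPa, V = 15.1 L, T = 380.9 K.
Step 2 (isobaric): W = PΔV = (71.92 kPa)(5.86 − 15.1 L) = -664.5 J.
W_total = 535.2 − 664.5 = -129.3 J.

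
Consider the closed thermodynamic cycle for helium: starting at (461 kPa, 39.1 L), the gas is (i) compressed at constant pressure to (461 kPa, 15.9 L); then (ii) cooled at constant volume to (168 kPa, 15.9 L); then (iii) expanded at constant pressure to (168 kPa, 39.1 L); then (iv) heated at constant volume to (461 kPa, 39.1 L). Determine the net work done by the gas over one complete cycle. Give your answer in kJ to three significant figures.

W_net ≈ -6.80 kJ

Constant-volume legs do no work.
W(i) = (461)(15.9 − 39.1) = -10695 J; W(iii) = (168)(39.1 − 15.9) = 3898 J.
W_net = -10695 + 3898 = -6798 J (the counter-clockwise enclosed area).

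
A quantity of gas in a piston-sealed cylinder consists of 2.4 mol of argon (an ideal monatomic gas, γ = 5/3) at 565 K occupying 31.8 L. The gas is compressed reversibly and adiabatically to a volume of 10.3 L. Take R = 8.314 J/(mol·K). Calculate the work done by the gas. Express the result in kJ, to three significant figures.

W ≈ -18.9 kJ

Adiabatic: TV^(γ−1) = const with γ = 5/3.
T₂ = T₁ (V₁/V₂)^(γ−1) = 565 × (31.8/10.3)^0.667 = 565 × 2.12 = 1198 K.
W_by = nCᵥ(T₁ − T₂) = (2.4)(12.47)(565 − 1198) = -18945 J.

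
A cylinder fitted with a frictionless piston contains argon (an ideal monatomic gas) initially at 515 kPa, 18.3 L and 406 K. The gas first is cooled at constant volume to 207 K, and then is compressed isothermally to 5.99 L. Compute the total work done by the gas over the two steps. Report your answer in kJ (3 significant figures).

Step 1 (isochoric): W = 0 (constant volume).
After step 1: P = 262.6 kPa (V unchanged).
Step 2 (isothermal): W = P₁V₁ ln(V₂/V₁) = (4805) ln(5.99/18.3) = -5366 J.
W_total = 0 − 5366 = -5366 J.

W_total ≈ -5.37 kJ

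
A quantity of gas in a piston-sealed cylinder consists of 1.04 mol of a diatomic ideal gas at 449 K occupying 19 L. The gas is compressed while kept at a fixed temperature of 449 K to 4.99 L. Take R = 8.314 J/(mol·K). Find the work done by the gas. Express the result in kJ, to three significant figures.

W ≈ -5.19 kJ

Isothermal: W = nRT ln(V₂/V₁).
W = (1.04)(8.314)(449) × ln(4.99/19)
  = 3882 × -1.337
W_by_gas = -5191 J.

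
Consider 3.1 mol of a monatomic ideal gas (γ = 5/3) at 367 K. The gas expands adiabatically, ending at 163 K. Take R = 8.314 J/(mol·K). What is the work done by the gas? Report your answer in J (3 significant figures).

W ≈ 7890 J

Adiabatic ⇒ Q = 0, so W_by = −ΔU = nCᵥ(T₁ − T₂).
Cᵥ = 3R/2 = 12.47 J/(mol·K).
W = (3.1)(12.47)(367 − 163) = 7887 J.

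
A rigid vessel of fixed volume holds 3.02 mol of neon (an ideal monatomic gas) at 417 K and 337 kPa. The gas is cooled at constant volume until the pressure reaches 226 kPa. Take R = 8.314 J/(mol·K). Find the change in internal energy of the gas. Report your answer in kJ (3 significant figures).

Constant volume ⇒ W = 0, so Q = ΔU = nCᵥΔT with Cᵥ = 3R/2 = 12.47 J/(mol·K).
At constant V, T₂/T₁ = P₂/P₁ ⇒ ΔT = T₁(P₂/P₁ − 1) = 417·(226/337 − 1) = -137.4 K.
ΔU = (3.02)(12.47)(-137.4) = -5173 J.

ΔU ≈ -5.17 kJ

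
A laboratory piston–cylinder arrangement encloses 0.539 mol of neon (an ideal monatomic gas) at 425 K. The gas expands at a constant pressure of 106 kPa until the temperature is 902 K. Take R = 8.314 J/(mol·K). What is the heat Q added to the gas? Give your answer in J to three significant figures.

Isobaric: W = nRΔT = (0.539)(8.314)(477) = 2138 J.
ΔU = nCᵥΔT with Cᵥ = 3R/2: ΔU = (0.539)(12.47)(477) = 3206 J.
Q = ΔU + W = 3206 + 2138 = 5344 J.

Q ≈ 5340 J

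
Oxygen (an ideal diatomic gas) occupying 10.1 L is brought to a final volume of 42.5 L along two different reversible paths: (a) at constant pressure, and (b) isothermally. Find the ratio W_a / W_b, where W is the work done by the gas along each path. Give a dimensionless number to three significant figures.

W_a / W_b ≈ 2.23

Path (a) isobaric: W = P₁(V₂ − V₁) → W_a/(P₁V₁) = 3.208.
Path (b) isothermal: W = P₁V₁ ln(V₂/V₁) → W_b/(P₁V₁) = 1.437.
W_a / W_b = 3.208 / 1.437 = 2.232.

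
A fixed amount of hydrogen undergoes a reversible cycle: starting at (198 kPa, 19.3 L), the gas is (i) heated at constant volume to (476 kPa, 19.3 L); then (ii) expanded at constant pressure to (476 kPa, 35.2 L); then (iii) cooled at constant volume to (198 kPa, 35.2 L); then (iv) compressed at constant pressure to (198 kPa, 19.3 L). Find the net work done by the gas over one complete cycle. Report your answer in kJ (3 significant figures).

Constant-volume legs do no work.
W(ii) = (476)(35.2 − 19.3) = 7568 J; W(iv) = (198)(19.3 − 35.2) = -3148 J.
W_net = 7568 − 3148 = 4420 J (the clockwise enclosed area).

W_net ≈ 4.42 kJ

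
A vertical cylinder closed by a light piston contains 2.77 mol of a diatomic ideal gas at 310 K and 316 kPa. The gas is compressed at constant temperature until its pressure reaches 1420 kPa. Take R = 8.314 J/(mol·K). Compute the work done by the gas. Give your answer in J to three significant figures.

W ≈ -10700 J

Isothermal process: W = nRT ln(V₂/V₁) = nRT ln(P₁/P₂).
W = (2.77)(8.314)(310) × ln(316/1420)
  = 7139 × ln(0.2225) = 7139 × -1.503
W_by_gas = -10728 J.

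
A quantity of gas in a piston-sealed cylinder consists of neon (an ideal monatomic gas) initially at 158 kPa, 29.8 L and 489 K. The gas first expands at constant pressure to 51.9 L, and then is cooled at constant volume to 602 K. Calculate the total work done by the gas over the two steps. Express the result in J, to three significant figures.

W_total ≈ 3490 J

Step 1 (isobaric): W = PΔV = (158 kPa)(51.9 − 29.8 L) = 3492 J.
Step 2 (isochoric): W = 0 (constant volume).
W_total = 3492 + 0 = 3492 J.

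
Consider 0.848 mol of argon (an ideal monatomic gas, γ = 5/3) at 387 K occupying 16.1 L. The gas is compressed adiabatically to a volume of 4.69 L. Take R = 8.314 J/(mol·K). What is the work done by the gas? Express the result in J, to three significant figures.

W ≈ -5220 J

Adiabatic: TV^(γ−1) = const with γ = 5/3.
T₂ = T₁ (V₁/V₂)^(γ−1) = 387 × (16.1/4.69)^0.667 = 387 × 2.276 = 880.7 K.
W_by = nCᵥ(T₁ − T₂) = (0.848)(12.47)(387 − 880.7) = -5221 J.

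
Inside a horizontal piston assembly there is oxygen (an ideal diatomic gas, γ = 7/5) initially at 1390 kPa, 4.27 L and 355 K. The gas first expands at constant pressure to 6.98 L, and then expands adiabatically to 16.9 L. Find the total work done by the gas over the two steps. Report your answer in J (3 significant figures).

Step 1 (isobaric): W = PΔV = (1390 kPa)(6.98 − 4.27 L) = 3767 J.
After step 1: P = 1390 kPa, V = 6.98 L, T = 580.3 K.
Step 2 (adiabatic): W = (P₁V₁ − P₂V₂)/(γ−1) = (9702 − 6812)/0.4 = 7226 J.
W_total = 3767 + 7226 = 10993 J.

W_total ≈ 11000 J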